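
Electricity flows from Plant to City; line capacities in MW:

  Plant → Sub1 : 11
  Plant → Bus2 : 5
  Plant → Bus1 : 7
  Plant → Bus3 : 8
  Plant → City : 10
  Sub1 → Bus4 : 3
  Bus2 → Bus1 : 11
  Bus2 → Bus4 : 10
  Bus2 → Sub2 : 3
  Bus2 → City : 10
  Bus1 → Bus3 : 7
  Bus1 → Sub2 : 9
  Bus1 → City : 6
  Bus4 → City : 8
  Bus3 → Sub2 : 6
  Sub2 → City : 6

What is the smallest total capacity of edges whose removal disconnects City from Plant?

30

Augment Plant→City: bottleneck 10, flow now 10.
Augment Plant→Bus2→City: bottleneck 5, flow now 15.
Augment Plant→Bus1→City: bottleneck 6, flow now 21.
Augment Plant→Sub1→Bus4→City: bottleneck 3, flow now 24.
Augment Plant→Bus1→Sub2→City: bottleneck 1, flow now 25.
Augment Plant→Bus3→Sub2→City: bottleneck 5, flow now 30.
No augmenting path remains; maximum flow = 30.
By max-flow min-cut, the minimum cut capacity equals the max flow.
In the residual graph, reachable from Plant: {Plant, Sub1, Bus1, Bus3, Sub2}.
Min-cut edges: Plant→Bus2 (5), Plant→City (10), Sub1→Bus4 (3), Bus1→City (6), Sub2→City (6); capacity 5 + 10 + 3 + 6 + 6 = 30.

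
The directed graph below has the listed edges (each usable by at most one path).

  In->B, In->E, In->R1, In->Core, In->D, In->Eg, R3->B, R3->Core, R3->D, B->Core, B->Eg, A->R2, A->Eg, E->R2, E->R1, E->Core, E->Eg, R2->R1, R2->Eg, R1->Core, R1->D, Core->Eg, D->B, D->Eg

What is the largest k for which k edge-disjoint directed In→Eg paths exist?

5

Assign every edge capacity 1; by Menger, the answer equals the max flow.
Path In→Eg (+1); total 1.
Path In→B→Eg (+1); total 2.
Path In→E→Eg (+1); total 3.
Path In→Core→Eg (+1); total 4.
Path In→D→Eg (+1); total 5.
No residual In→Eg path; max flow = 5.
Certifying cut of size 5: {B→Eg, Core→Eg, D→Eg, In→E, In→Eg}.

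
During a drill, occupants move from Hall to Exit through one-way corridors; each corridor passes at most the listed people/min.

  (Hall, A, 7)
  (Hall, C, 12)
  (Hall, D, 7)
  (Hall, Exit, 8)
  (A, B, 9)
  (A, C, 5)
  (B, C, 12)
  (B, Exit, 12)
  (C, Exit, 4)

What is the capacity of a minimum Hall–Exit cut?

19

Augment Hall→Exit: bottleneck 8, flow now 8.
Augment Hall→C→Exit: bottleneck 4, flow now 12.
Augment Hall→A→B→Exit: bottleneck 7, flow now 19.
No augmenting path remains; maximum flow = 19.
By max-flow min-cut, the minimum cut capacity equals the max flow.
In the residual graph, reachable from Hall: {Hall, C, D}.
Min-cut edges: Hall→A (7), Hall→Exit (8), C→Exit (4); capacity 7 + 8 + 4 = 19.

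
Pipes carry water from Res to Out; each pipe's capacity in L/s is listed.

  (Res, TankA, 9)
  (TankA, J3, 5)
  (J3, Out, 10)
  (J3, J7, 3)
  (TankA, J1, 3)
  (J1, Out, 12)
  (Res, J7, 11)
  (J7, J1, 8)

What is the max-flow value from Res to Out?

16

Augment Res→TankA→J1→Out: bottleneck 3, flow now 3.
Augment Res→TankA→J3→Out: bottleneck 5, flow now 8.
Augment Res→J7→J1→Out: bottleneck 8, flow now 16.
No augmenting path remains; maximum flow = 16.
In the residual graph, reachable from Res: {Res, TankA, J7}.
Min-cut edges: TankA→J1 (3), TankA→J3 (5), J7→J1 (8); capacity 3 + 5 + 8 = 16.
This cut is saturated, so no flow can exceed 16.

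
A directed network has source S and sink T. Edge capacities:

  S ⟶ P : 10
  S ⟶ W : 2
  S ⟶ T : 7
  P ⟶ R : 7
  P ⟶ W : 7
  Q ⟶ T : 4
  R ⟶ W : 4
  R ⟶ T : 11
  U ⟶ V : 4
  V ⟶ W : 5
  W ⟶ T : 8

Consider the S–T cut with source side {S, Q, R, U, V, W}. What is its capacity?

Edges leaving {S, Q, R, U, V, W}: S→P (10), S→T (7), Q→T (4), R→T (11), W→T (8).
Cut capacity = 10 + 7 + 4 + 11 + 8 = 40.

40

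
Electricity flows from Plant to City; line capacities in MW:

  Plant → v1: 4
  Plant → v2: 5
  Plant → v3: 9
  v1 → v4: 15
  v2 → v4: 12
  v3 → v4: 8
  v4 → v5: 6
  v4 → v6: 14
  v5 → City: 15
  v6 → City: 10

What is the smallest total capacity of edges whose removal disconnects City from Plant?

Augment Plant→v1→v4→v5→City: bottleneck 4, flow now 4.
Augment Plant→v2→v4→v5→City: bottleneck 2, flow now 6.
Augment Plant→v2→v4→v6→City: bottleneck 3, flow now 9.
Augment Plant→v3→v4→v6→City: bottleneck 7, flow now 16.
No augmenting path remains; maximum flow = 16.
By max-flow min-cut, the minimum cut capacity equals the max flow.
In the residual graph, reachable from Plant: {Plant, v1, v2, v3, v4, v6}.
Min-cut edges: v4→v5 (6), v6→City (10); capacity 6 + 10 = 16.

16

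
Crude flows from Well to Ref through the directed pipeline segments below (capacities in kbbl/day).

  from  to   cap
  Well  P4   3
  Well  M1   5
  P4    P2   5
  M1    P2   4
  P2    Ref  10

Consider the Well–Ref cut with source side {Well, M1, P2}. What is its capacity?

13

Edges leaving {Well, M1, P2}: Well→P4 (3), P2→Ref (10).
Cut capacity = 3 + 10 = 13.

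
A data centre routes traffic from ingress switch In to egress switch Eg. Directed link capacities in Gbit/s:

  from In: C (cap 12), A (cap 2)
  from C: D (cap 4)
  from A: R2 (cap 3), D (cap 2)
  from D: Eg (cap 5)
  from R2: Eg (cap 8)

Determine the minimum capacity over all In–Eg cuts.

6

Augment In→C→D→Eg: bottleneck 4, flow now 4.
Augment In→A→D→Eg: bottleneck 1, flow now 5.
Augment In→A→R2→Eg: bottleneck 1, flow now 6.
No augmenting path remains; maximum flow = 6.
By max-flow min-cut, the minimum cut capacity equals the max flow.
In the residual graph, reachable from In: {In, C}.
Min-cut edges: In→A (2), C→D (4); capacity 2 + 4 = 6.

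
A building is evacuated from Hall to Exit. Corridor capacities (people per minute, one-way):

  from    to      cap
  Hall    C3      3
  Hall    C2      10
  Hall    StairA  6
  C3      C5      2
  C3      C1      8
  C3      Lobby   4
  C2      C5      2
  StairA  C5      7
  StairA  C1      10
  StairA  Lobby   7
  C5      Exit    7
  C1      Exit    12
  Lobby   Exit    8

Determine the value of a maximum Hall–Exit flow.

Augment Hall→C3→C5→Exit: bottleneck 2, flow now 2.
Augment Hall→C3→C1→Exit: bottleneck 1, flow now 3.
Augment Hall→C2→C5→Exit: bottleneck 2, flow now 5.
Augment Hall→StairA→C5→Exit: bottleneck 3, flow now 8.
Augment Hall→StairA→C1→Exit: bottleneck 3, flow now 11.
No augmenting path remains; maximum flow = 11.
In the residual graph, reachable from Hall: {Hall, C2}.
Min-cut edges: Hall→C3 (3), Hall→StairA (6), C2→C5 (2); capacity 3 + 6 + 2 = 11.
This cut is saturated, so no flow can exceed 11.

11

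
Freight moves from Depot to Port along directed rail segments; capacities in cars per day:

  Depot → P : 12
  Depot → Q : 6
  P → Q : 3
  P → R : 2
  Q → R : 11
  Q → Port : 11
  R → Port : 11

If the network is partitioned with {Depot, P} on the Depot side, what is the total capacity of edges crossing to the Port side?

Edges leaving {Depot, P}: Depot→Q (6), P→Q (3), P→R (2).
Cut capacity = 6 + 3 + 2 = 11.

11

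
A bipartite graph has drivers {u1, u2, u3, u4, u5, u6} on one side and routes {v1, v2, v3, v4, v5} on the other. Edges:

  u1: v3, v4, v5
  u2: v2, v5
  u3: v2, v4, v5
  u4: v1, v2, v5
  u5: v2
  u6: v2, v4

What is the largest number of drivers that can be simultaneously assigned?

5

Unit-capacity flow: source→left, listed edges, right→sink; max matching = max flow.
Augmenting path u1→v3 (+1); matched 1.
Augmenting path u2→v2 (+1); matched 2.
Augmenting path u3→v4 (+1); matched 3.
Augmenting path u4→v1 (+1); matched 4.
Augmenting path u5→v2→u2→v5 (+1); matched 5.
No augmenting path remains; maximum matching = 5.
König certificate: {u1, u4, v2, v4, v5} is a vertex cover of size 5 (every listed pair touches it), so no matching can be larger.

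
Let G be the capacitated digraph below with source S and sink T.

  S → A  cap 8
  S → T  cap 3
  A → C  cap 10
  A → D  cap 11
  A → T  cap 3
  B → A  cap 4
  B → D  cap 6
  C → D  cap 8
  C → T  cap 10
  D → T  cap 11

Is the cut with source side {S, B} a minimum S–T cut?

Given cut capacity: 8 + 3 + 4 + 6 = 21.
Augment S→T: bottleneck 3, flow now 3.
Augment S→A→T: bottleneck 3, flow now 6.
Augment S→A→C→T: bottleneck 5, flow now 11.
No augmenting path remains; maximum flow = 11.
In the residual graph, reachable from S: {S}.
Min-cut edges: S→A (8), S→T (3); capacity 8 + 3 = 11.
Cut capacity 21 exceeds the max flow 11, so it is not minimum.

No — its capacity is 21, but the minimum cut has capacity 11.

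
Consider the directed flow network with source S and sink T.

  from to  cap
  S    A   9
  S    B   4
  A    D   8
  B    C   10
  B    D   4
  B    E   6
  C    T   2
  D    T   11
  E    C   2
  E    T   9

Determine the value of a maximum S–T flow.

12

Augment S→A→D→T: bottleneck 8, flow now 8.
Augment S→B→C→T: bottleneck 2, flow now 10.
Augment S→B→D→T: bottleneck 2, flow now 12.
No augmenting path remains; maximum flow = 12.
In the residual graph, reachable from S: {S, A}.
Min-cut edges: S→B (4), A→D (8); capacity 4 + 8 = 12.
This cut is saturated, so no flow can exceed 12.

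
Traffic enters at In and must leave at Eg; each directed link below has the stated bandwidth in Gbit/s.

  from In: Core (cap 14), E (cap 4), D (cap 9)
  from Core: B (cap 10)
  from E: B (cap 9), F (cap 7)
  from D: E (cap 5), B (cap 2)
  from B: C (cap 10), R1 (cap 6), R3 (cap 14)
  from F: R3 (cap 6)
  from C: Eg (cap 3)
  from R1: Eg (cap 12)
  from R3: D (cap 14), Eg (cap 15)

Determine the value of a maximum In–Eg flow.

Augment In→Core→B→C→Eg: bottleneck 3, flow now 3.
Augment In→Core→B→R1→Eg: bottleneck 6, flow now 9.
Augment In→Core→B→R3→Eg: bottleneck 1, flow now 10.
Augment In→E→B→R3→Eg: bottleneck 4, flow now 14.
Augment In→D→B→R3→Eg: bottleneck 2, flow now 16.
Augment In→D→E→B→R3→Eg: bottleneck 5, flow now 21.
No augmenting path remains; maximum flow = 21.
In the residual graph, reachable from In: {In, Core, D}.
Min-cut edges: In→E (4), Core→B (10), D→E (5), D→B (2); capacity 4 + 10 + 5 + 2 = 21.
This cut is saturated, so no flow can exceed 21.

21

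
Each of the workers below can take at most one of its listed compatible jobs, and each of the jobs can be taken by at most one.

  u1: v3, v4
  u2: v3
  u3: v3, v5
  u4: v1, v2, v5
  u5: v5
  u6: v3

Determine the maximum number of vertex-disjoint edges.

Unit-capacity flow: source→left, listed edges, right→sink; max matching = max flow.
Augmenting path u1→v3 (+1); matched 1.
Augmenting path u3→v5 (+1); matched 2.
Augmenting path u4→v1 (+1); matched 3.
Augmenting path u2→v3→u1→v4 (+1); matched 4.
No augmenting path remains; maximum matching = 4.
König certificate: {u1, u4, v3, v5} is a vertex cover of size 4 (every listed pair touches it), so no matching can be larger.

4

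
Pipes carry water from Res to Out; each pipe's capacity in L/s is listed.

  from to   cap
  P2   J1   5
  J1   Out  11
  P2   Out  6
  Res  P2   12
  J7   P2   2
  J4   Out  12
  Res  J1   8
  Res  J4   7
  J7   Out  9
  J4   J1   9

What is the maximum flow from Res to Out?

Augment Res→P2→Out: bottleneck 6, flow now 6.
Augment Res→J4→Out: bottleneck 7, flow now 13.
Augment Res→J1→Out: bottleneck 8, flow now 21.
Augment Res→P2→J1→Out: bottleneck 3, flow now 24.
No augmenting path remains; maximum flow = 24.
In the residual graph, reachable from Res: {Res, P2, J1}.
Min-cut edges: Res→J4 (7), P2→Out (6), J1→Out (11); capacity 7 + 6 + 11 = 24.
This cut is saturated, so no flow can exceed 24.

24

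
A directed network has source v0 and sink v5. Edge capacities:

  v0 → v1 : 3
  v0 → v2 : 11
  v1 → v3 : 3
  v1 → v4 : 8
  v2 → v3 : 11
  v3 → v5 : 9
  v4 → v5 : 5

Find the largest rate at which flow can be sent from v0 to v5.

12

Augment v0→v1→v3→v5: bottleneck 3, flow now 3.
Augment v0→v2→v3→v5: bottleneck 6, flow now 9.
Augment v0→v2→v3→v1→v4→v5: bottleneck 3, flow now 12. (uses reverse residual edge)
No augmenting path remains; maximum flow = 12.
In the residual graph, reachable from v0: {v0, v2, v3}.
Min-cut edges: v0→v1 (3), v3→v5 (9); capacity 3 + 9 = 12.
This cut is saturated, so no flow can exceed 12.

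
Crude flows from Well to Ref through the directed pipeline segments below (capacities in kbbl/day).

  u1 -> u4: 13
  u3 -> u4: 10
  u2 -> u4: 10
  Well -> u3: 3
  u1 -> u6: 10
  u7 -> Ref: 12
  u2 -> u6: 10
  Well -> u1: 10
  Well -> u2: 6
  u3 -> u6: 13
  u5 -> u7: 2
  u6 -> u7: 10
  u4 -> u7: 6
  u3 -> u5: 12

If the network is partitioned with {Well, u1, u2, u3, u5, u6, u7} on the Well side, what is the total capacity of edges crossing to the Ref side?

Edges leaving {Well, u1, u2, u3, u5, u6, u7}: u1→u4 (13), u2→u4 (10), u3→u4 (10), u7→Ref (12).
Cut capacity = 13 + 10 + 10 + 12 = 45.

45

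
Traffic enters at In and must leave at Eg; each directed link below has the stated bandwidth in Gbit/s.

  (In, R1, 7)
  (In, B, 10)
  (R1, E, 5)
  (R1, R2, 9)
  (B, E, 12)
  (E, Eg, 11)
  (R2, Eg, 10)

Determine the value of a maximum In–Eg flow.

Augment In→R1→E→Eg: bottleneck 5, flow now 5.
Augment In→R1→R2→Eg: bottleneck 2, flow now 7.
Augment In→B→E→Eg: bottleneck 6, flow now 13.
Augment In→B→E→R1→R2→Eg: bottleneck 4, flow now 17. (uses reverse residual edge)
No augmenting path remains; maximum flow = 17.
In the residual graph, reachable from In: {In}.
Min-cut edges: In→R1 (7), In→B (10); capacity 7 + 10 = 17.
This cut is saturated, so no flow can exceed 17.

17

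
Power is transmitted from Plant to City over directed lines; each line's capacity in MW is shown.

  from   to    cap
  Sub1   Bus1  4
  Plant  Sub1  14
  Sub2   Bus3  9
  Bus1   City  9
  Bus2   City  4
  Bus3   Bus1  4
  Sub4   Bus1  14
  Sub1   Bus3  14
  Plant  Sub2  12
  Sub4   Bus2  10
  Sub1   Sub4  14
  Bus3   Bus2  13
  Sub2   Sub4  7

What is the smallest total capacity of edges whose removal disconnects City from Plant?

13

Augment Plant→Sub1→Bus1→City: bottleneck 4, flow now 4.
Augment Plant→Sub2→Bus3→Bus1→City: bottleneck 4, flow now 8.
Augment Plant→Sub2→Bus3→Bus2→City: bottleneck 4, flow now 12.
Augment Plant→Sub2→Sub4→Bus1→City: bottleneck 1, flow now 13.
No augmenting path remains; maximum flow = 13.
By max-flow min-cut, the minimum cut capacity equals the max flow.
In the residual graph, reachable from Plant: {Plant, Sub2, Sub1, Bus3, Sub4, Bus1, Bus2}.
Min-cut edges: Bus1→City (9), Bus2→City (4); capacity 9 + 4 = 13.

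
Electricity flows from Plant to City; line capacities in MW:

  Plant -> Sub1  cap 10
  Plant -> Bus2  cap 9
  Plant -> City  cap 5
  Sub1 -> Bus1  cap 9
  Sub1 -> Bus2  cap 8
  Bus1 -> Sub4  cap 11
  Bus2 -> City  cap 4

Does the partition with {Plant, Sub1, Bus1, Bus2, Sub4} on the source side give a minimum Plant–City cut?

Yes — it is a minimum cut (capacity 9).

Given cut capacity: 5 + 4 = 9.
Augment Plant→City: bottleneck 5, flow now 5.
Augment Plant→Bus2→City: bottleneck 4, flow now 9.
No augmenting path remains; maximum flow = 9.
Cut capacity 9 equals the max flow, so it is a minimum cut.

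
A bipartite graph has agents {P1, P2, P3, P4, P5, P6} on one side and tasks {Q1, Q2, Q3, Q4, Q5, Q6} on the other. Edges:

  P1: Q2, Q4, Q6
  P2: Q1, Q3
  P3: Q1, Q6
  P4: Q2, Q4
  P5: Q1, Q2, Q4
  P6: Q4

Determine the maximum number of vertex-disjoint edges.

Unit-capacity flow: source→left, listed edges, right→sink; max matching = max flow.
Augmenting path P1→Q2 (+1); matched 1.
Augmenting path P2→Q1 (+1); matched 2.
Augmenting path P3→Q6 (+1); matched 3.
Augmenting path P4→Q4 (+1); matched 4.
Augmenting path P5→Q1→P2→Q3 (+1); matched 5.
No augmenting path remains; maximum matching = 5.
König certificate: {P2, Q1, Q2, Q4, Q6} is a vertex cover of size 5 (every listed pair touches it), so no matching can be larger.

5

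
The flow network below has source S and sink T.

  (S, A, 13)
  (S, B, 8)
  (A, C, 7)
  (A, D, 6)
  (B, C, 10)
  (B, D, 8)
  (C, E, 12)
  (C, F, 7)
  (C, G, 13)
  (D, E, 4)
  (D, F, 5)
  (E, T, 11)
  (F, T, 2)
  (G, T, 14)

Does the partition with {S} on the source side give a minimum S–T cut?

Yes — it is a minimum cut (capacity 21).

Given cut capacity: 13 + 8 = 21.
Augment S→A→C→E→T: bottleneck 7, flow now 7.
Augment S→A→D→E→T: bottleneck 4, flow now 11.
Augment S→A→D→F→T: bottleneck 2, flow now 13.
Augment S→B→C→G→T: bottleneck 8, flow now 21.
No augmenting path remains; maximum flow = 21.
Cut capacity 21 equals the max flow, so it is a minimum cut.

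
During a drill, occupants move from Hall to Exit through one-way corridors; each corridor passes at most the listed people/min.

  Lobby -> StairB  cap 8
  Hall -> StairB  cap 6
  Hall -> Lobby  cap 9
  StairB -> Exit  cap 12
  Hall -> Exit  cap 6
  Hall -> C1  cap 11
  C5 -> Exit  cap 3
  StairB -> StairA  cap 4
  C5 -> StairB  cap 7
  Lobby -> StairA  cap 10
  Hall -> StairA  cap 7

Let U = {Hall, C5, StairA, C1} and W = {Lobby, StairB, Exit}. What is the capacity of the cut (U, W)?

Edges leaving {Hall, C5, StairA, C1}: Hall→Lobby (9), Hall→StairB (6), Hall→Exit (6), C5→StairB (7), C5→Exit (3).
Cut capacity = 9 + 6 + 6 + 7 + 3 = 31.

31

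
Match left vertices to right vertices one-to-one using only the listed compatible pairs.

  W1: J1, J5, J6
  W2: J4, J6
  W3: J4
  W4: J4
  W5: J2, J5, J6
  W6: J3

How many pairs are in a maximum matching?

Unit-capacity flow: source→left, listed edges, right→sink; max matching = max flow.
Augmenting path W1→J1 (+1); matched 1.
Augmenting path W2→J4 (+1); matched 2.
Augmenting path W5→J2 (+1); matched 3.
Augmenting path W6→J3 (+1); matched 4.
Augmenting path W3→J4→W2→J6 (+1); matched 5.
No augmenting path remains; maximum matching = 5.
König certificate: {W1, W2, W5, W6, J4} is a vertex cover of size 5 (every listed pair touches it), so no matching can be larger.

5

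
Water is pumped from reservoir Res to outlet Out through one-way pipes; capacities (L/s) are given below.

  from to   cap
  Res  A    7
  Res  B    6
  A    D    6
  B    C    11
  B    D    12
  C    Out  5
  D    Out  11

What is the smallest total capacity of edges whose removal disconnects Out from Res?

12

Augment Res→A→D→Out: bottleneck 6, flow now 6.
Augment Res→B→C→Out: bottleneck 5, flow now 11.
Augment Res→B→D→Out: bottleneck 1, flow now 12.
No augmenting path remains; maximum flow = 12.
By max-flow min-cut, the minimum cut capacity equals the max flow.
In the residual graph, reachable from Res: {Res, A}.
Min-cut edges: Res→B (6), A→D (6); capacity 6 + 6 = 12.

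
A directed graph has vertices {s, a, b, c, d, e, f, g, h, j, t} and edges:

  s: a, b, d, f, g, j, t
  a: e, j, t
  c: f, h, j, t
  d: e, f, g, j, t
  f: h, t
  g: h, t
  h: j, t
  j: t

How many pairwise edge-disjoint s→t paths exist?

6

Assign every edge capacity 1; by Menger, the answer equals the max flow.
Path s→t (+1); total 1.
Path s→a→t (+1); total 2.
Path s→d→t (+1); total 3.
Path s→f→t (+1); total 4.
Path s→g→t (+1); total 5.
Path s→j→t (+1); total 6.
No residual s→t path; max flow = 6.
Certifying cut of size 6: {s→a, s→d, s→f, s→g, s→j, s→t}.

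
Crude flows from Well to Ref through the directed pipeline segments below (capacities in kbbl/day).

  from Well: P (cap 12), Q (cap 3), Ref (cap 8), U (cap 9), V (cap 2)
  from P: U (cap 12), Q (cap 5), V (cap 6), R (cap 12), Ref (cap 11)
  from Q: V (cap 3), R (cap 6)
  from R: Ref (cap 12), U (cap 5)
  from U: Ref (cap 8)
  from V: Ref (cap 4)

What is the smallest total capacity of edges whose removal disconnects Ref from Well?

Augment Well→Ref: bottleneck 8, flow now 8.
Augment Well→P→Ref: bottleneck 11, flow now 19.
Augment Well→U→Ref: bottleneck 8, flow now 27.
Augment Well→V→Ref: bottleneck 2, flow now 29.
Augment Well→P→R→Ref: bottleneck 1, flow now 30.
Augment Well→Q→R→Ref: bottleneck 3, flow now 33.
No augmenting path remains; maximum flow = 33.
By max-flow min-cut, the minimum cut capacity equals the max flow.
In the residual graph, reachable from Well: {Well, U}.
Min-cut edges: Well→P (12), Well→Q (3), Well→V (2), Well→Ref (8), U→Ref (8); capacity 12 + 3 + 2 + 8 + 8 = 33.

33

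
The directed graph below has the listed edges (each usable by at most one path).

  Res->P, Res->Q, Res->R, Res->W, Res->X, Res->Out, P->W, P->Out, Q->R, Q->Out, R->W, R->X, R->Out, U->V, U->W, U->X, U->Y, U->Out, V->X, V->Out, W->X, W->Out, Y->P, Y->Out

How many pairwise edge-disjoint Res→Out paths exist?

5

Assign every edge capacity 1; by Menger, the answer equals the max flow.
Path Res→Out (+1); total 1.
Path Res→P→Out (+1); total 2.
Path Res→Q→Out (+1); total 3.
Path Res→R→Out (+1); total 4.
Path Res→W→Out (+1); total 5.
No residual Res→Out path; max flow = 5.
Certifying cut of size 5: {Res→Out, Res→P, Res→Q, Res→R, Res→W}.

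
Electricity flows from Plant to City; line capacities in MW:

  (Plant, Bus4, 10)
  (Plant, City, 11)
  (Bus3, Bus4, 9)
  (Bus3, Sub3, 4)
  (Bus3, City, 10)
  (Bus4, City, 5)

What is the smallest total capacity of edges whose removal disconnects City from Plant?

Augment Plant→City: bottleneck 11, flow now 11.
Augment Plant→Bus4→City: bottleneck 5, flow now 16.
No augmenting path remains; maximum flow = 16.
By max-flow min-cut, the minimum cut capacity equals the max flow.
In the residual graph, reachable from Plant: {Plant, Bus4}.
Min-cut edges: Plant→City (11), Bus4→City (5); capacity 11 + 5 = 16.

16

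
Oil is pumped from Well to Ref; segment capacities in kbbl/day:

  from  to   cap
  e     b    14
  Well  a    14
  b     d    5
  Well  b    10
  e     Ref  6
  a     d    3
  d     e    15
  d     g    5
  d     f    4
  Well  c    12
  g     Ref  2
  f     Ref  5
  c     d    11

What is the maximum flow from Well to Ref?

Augment Well→a→d→e→Ref: bottleneck 3, flow now 3.
Augment Well→b→d→e→Ref: bottleneck 3, flow now 6.
Augment Well→b→d→f→Ref: bottleneck 2, flow now 8.
Augment Well→c→d→f→Ref: bottleneck 2, flow now 10.
Augment Well→c→d→g→Ref: bottleneck 2, flow now 12.
No augmenting path remains; maximum flow = 12.
In the residual graph, reachable from Well: {Well, a, b, c, d, e, g}.
Min-cut edges: d→f (4), e→Ref (6), g→Ref (2); capacity 4 + 6 + 2 = 12.
This cut is saturated, so no flow can exceed 12.

12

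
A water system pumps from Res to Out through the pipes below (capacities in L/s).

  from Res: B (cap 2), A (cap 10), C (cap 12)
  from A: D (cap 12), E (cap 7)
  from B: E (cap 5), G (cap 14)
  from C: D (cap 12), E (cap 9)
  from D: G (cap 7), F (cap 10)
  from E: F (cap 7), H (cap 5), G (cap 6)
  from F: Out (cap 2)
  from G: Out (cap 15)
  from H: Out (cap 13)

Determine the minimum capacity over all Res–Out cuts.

22

Augment Res→B→G→Out: bottleneck 2, flow now 2.
Augment Res→A→D→F→Out: bottleneck 2, flow now 4.
Augment Res→A→D→G→Out: bottleneck 7, flow now 11.
Augment Res→A→E→G→Out: bottleneck 1, flow now 12.
Augment Res→C→E→G→Out: bottleneck 5, flow now 17.
Augment Res→C→E→H→Out: bottleneck 4, flow now 21.
Augment Res→C→D→A→E→H→Out: bottleneck 1, flow now 22. (uses reverse residual edge)
No augmenting path remains; maximum flow = 22.
By max-flow min-cut, the minimum cut capacity equals the max flow.
In the residual graph, reachable from Res: {Res, A, C, D, E, F}.
Min-cut edges: Res→B (2), D→G (7), E→G (6), E→H (5), F→Out (2); capacity 2 + 7 + 6 + 5 + 2 = 22.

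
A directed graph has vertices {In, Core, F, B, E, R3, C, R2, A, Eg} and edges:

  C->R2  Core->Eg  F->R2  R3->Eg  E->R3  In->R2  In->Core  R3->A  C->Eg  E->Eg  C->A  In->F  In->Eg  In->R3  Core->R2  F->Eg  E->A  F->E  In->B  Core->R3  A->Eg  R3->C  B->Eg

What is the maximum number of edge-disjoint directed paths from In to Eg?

Assign every edge capacity 1; by Menger, the answer equals the max flow.
Path In→Eg (+1); total 1.
Path In→Core→Eg (+1); total 2.
Path In→F→Eg (+1); total 3.
Path In→B→Eg (+1); total 4.
Path In→R3→Eg (+1); total 5.
No residual In→Eg path; max flow = 5.
Certifying cut of size 5: {In→B, In→Core, In→Eg, In→F, In→R3}.

5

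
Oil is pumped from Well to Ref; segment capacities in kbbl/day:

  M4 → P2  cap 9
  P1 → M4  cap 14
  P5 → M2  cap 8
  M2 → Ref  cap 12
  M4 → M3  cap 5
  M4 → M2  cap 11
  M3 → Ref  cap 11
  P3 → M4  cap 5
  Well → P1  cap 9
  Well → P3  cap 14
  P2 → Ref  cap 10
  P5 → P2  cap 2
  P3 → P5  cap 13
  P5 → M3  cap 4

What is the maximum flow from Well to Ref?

23

Augment Well→P3→P5→P2→Ref: bottleneck 2, flow now 2.
Augment Well→P3→P5→M3→Ref: bottleneck 4, flow now 6.
Augment Well→P3→P5→M2→Ref: bottleneck 7, flow now 13.
Augment Well→P3→M4→P2→Ref: bottleneck 1, flow now 14.
Augment Well→P1→M4→P2→Ref: bottleneck 7, flow now 21.
Augment Well→P1→M4→M3→Ref: bottleneck 2, flow now 23.
No augmenting path remains; maximum flow = 23.
In the residual graph, reachable from Well: {Well}.
Min-cut edges: Well→P3 (14), Well→P1 (9); capacity 14 + 9 = 23.
This cut is saturated, so no flow can exceed 23.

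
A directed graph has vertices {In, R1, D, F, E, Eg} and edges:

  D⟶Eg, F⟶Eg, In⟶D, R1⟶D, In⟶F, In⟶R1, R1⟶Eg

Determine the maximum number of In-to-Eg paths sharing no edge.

3

Assign every edge capacity 1; by Menger, the answer equals the max flow.
Path In→R1→Eg (+1); total 1.
Path In→D→Eg (+1); total 2.
Path In→F→Eg (+1); total 3.
No residual In→Eg path; max flow = 3.
Certifying cut of size 3: {In→D, In→F, In→R1}.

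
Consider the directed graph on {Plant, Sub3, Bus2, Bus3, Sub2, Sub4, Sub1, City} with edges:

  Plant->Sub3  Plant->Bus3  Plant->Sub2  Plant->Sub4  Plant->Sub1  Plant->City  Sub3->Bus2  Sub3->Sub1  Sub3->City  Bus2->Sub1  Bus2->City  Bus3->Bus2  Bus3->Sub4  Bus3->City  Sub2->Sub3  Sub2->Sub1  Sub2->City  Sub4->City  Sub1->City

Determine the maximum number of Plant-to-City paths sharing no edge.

Assign every edge capacity 1; by Menger, the answer equals the max flow.
Path Plant→City (+1); total 1.
Path Plant→Sub3→City (+1); total 2.
Path Plant→Bus3→City (+1); total 3.
Path Plant→Sub2→City (+1); total 4.
Path Plant→Sub4→City (+1); total 5.
Path Plant→Sub1→City (+1); total 6.
No residual Plant→City path; max flow = 6.
Certifying cut of size 6: {Plant→Bus3, Plant→City, Plant→Sub1, Plant→Sub2, Plant→Sub3, Plant→Sub4}.

6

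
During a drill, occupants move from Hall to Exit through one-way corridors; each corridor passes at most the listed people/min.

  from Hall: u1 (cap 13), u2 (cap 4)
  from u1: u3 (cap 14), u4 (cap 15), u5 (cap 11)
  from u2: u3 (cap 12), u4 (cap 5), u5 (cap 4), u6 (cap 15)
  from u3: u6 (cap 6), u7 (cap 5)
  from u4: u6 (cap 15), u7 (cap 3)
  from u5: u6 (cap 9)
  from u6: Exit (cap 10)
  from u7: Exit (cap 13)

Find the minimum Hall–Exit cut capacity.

17

Augment Hall→u2→u6→Exit: bottleneck 4, flow now 4.
Augment Hall→u1→u3→u6→Exit: bottleneck 6, flow now 10.
Augment Hall→u1→u3→u7→Exit: bottleneck 5, flow now 15.
Augment Hall→u1→u4→u7→Exit: bottleneck 2, flow now 17.
No augmenting path remains; maximum flow = 17.
By max-flow min-cut, the minimum cut capacity equals the max flow.
In the residual graph, reachable from Hall: {Hall}.
Min-cut edges: Hall→u1 (13), Hall→u2 (4); capacity 13 + 4 = 17.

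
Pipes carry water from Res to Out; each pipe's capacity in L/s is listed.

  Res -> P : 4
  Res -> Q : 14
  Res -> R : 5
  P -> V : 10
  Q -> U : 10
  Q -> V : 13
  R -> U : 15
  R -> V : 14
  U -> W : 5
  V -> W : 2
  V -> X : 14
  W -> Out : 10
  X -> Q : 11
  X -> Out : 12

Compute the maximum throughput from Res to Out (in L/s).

19

Augment Res→P→V→W→Out: bottleneck 2, flow now 2.
Augment Res→P→V→X→Out: bottleneck 2, flow now 4.
Augment Res→Q→U→W→Out: bottleneck 5, flow now 9.
Augment Res→Q→V→X→Out: bottleneck 9, flow now 18.
Augment Res→R→V→X→Out: bottleneck 1, flow now 19.
No augmenting path remains; maximum flow = 19.
In the residual graph, reachable from Res: {Res, P, Q, R, U, V, X}.
Min-cut edges: U→W (5), V→W (2), X→Out (12); capacity 5 + 2 + 12 = 19.
This cut is saturated, so no flow can exceed 19.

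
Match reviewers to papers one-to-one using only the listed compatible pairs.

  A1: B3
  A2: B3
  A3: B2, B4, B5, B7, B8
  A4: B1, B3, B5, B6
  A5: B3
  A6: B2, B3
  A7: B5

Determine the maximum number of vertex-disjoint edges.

5

Unit-capacity flow: source→left, listed edges, right→sink; max matching = max flow.
Augmenting path A1→B3 (+1); matched 1.
Augmenting path A3→B2 (+1); matched 2.
Augmenting path A4→B1 (+1); matched 3.
Augmenting path A7→B5 (+1); matched 4.
Augmenting path A6→B2→A3→B4 (+1); matched 5.
No augmenting path remains; maximum matching = 5.
König certificate: {A3, A4, A6, A7, B3} is a vertex cover of size 5 (every listed pair touches it), so no matching can be larger.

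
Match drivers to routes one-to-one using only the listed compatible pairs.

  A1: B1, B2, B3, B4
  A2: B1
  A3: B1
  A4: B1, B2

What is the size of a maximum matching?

Unit-capacity flow: source→left, listed edges, right→sink; max matching = max flow.
Augmenting path A1→B1 (+1); matched 1.
Augmenting path A4→B2 (+1); matched 2.
Augmenting path A2→B1→A1→B3 (+1); matched 3.
No augmenting path remains; maximum matching = 3.
König certificate: {A1, A4, B1} is a vertex cover of size 3 (every listed pair touches it), so no matching can be larger.

3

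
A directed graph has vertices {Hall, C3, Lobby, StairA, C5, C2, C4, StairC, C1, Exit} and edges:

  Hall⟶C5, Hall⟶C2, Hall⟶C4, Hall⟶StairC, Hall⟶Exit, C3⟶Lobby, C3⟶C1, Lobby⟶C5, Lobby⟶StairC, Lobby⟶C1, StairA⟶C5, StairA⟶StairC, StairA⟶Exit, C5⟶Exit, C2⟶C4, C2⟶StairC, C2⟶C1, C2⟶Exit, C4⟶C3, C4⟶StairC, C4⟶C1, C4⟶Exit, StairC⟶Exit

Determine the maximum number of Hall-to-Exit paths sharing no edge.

5

Assign every edge capacity 1; by Menger, the answer equals the max flow.
Path Hall→Exit (+1); total 1.
Path Hall→C5→Exit (+1); total 2.
Path Hall→C2→Exit (+1); total 3.
Path Hall→C4→Exit (+1); total 4.
Path Hall→StairC→Exit (+1); total 5.
No residual Hall→Exit path; max flow = 5.
Certifying cut of size 5: {Hall→C2, Hall→C4, Hall→C5, Hall→Exit, Hall→StairC}.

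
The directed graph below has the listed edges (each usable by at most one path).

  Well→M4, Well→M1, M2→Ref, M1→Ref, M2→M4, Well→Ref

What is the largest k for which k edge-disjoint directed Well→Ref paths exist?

Assign every edge capacity 1; by Menger, the answer equals the max flow.
Path Well→Ref (+1); total 1.
Path Well→M1→Ref (+1); total 2.
No residual Well→Ref path; max flow = 2.
Certifying cut of size 2: {Well→M1, Well→Ref}.

2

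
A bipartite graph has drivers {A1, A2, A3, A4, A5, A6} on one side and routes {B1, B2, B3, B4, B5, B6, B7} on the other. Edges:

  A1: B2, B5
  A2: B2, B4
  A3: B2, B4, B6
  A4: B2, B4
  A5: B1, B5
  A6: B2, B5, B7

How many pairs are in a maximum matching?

6

Unit-capacity flow: source→left, listed edges, right→sink; max matching = max flow.
Augmenting path A1→B2 (+1); matched 1.
Augmenting path A2→B4 (+1); matched 2.
Augmenting path A3→B6 (+1); matched 3.
Augmenting path A5→B1 (+1); matched 4.
Augmenting path A6→B5 (+1); matched 5.
Augmenting path A4→B2→A1→B5→A6→B7 (+1); matched 6.
No augmenting path remains; maximum matching = 6.
König certificate: {A1, A2, A3, A4, A5, A6} is a vertex cover of size 6 (every listed pair touches it), so no matching can be larger.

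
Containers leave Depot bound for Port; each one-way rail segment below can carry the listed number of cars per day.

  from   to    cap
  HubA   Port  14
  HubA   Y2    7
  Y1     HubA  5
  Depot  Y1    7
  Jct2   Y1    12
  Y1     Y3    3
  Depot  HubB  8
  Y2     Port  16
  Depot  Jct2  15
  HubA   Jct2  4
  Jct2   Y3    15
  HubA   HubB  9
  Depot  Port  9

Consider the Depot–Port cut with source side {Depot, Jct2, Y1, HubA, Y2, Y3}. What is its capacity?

56

Edges leaving {Depot, Jct2, Y1, HubA, Y2, Y3}: Depot→HubB (8), Depot→Port (9), HubA→HubB (9), HubA→Port (14), Y2→Port (16).
Cut capacity = 8 + 9 + 9 + 14 + 16 = 56.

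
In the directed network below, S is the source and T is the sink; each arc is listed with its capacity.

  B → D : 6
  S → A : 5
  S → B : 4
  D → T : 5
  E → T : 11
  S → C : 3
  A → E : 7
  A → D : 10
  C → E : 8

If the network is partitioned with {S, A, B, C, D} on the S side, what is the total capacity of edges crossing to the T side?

Edges leaving {S, A, B, C, D}: A→E (7), C→E (8), D→T (5).
Cut capacity = 7 + 8 + 5 = 20.

20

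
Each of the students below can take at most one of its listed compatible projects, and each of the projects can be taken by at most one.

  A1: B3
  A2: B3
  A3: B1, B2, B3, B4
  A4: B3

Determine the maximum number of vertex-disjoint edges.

2

Unit-capacity flow: source→left, listed edges, right→sink; max matching = max flow.
Augmenting path A1→B3 (+1); matched 1.
Augmenting path A3→B1 (+1); matched 2.
No augmenting path remains; maximum matching = 2.
König certificate: {A3, B3} is a vertex cover of size 2 (every listed pair touches it), so no matching can be larger.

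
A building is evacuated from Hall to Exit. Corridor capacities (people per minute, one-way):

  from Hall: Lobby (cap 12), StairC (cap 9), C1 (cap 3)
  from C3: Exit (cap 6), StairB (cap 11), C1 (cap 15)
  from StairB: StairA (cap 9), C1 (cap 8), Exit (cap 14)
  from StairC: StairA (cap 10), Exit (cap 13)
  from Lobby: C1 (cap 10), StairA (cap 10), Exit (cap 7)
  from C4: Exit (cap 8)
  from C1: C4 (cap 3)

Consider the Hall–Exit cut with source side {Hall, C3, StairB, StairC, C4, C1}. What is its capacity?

Edges leaving {Hall, C3, StairB, StairC, C4, C1}: Hall→Lobby (12), C3→Exit (6), StairB→StairA (9), StairB→Exit (14), StairC→StairA (10), StairC→Exit (13), C4→Exit (8).
Cut capacity = 12 + 6 + 9 + 14 + 10 + 13 + 8 = 72.

72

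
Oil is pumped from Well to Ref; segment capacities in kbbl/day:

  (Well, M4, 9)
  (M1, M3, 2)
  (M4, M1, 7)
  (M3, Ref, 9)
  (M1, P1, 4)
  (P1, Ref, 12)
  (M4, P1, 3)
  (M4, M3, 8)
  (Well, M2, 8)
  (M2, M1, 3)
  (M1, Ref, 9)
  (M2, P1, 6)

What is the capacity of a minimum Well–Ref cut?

17

Augment Well→M2→P1→Ref: bottleneck 6, flow now 6.
Augment Well→M2→M1→Ref: bottleneck 2, flow now 8.
Augment Well→M4→P1→Ref: bottleneck 3, flow now 11.
Augment Well→M4→M3→Ref: bottleneck 6, flow now 17.
No augmenting path remains; maximum flow = 17.
By max-flow min-cut, the minimum cut capacity equals the max flow.
In the residual graph, reachable from Well: {Well}.
Min-cut edges: Well→M2 (8), Well→M4 (9); capacity 8 + 9 = 17.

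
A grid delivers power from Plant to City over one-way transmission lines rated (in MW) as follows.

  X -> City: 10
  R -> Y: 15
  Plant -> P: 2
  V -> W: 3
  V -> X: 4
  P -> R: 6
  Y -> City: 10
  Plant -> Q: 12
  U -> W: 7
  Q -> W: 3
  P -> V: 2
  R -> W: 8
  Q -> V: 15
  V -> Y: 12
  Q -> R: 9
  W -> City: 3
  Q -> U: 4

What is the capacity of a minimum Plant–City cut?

Augment Plant→Q→W→City: bottleneck 3, flow now 3.
Augment Plant→P→R→Y→City: bottleneck 2, flow now 5.
Augment Plant→Q→R→Y→City: bottleneck 8, flow now 13.
Augment Plant→Q→V→X→City: bottleneck 1, flow now 14.
No augmenting path remains; maximum flow = 14.
By max-flow min-cut, the minimum cut capacity equals the max flow.
In the residual graph, reachable from Plant: {Plant}.
Min-cut edges: Plant→P (2), Plant→Q (12); capacity 2 + 12 = 14.

14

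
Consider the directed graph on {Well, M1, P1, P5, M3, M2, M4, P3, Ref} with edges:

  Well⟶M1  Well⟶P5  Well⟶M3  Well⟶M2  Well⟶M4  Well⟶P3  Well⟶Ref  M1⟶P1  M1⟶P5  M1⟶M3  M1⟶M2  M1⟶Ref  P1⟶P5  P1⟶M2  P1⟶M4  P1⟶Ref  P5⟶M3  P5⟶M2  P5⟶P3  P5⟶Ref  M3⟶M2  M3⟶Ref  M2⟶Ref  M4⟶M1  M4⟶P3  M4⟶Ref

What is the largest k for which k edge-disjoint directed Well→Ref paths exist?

6

Assign every edge capacity 1; by Menger, the answer equals the max flow.
Path Well→Ref (+1); total 1.
Path Well→M1→Ref (+1); total 2.
Path Well→P5→Ref (+1); total 3.
Path Well→M3→Ref (+1); total 4.
Path Well→M2→Ref (+1); total 5.
Path Well→M4→Ref (+1); total 6.
No residual Well→Ref path; max flow = 6.
Certifying cut of size 6: {Well→M1, Well→M2, Well→M3, Well→M4, Well→P5, Well→Ref}.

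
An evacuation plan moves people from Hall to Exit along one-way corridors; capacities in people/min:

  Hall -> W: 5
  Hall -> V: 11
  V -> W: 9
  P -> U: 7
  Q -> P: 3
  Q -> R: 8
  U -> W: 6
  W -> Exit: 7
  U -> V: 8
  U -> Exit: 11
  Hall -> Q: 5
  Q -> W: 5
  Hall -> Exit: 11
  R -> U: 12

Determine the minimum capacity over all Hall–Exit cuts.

Augment Hall→Exit: bottleneck 11, flow now 11.
Augment Hall→W→Exit: bottleneck 5, flow now 16.
Augment Hall→Q→W→Exit: bottleneck 2, flow now 18.
Augment Hall→Q→P→U→Exit: bottleneck 3, flow now 21.
Augment Hall→V→W→Q→R→U→Exit: bottleneck 2, flow now 23. (uses reverse residual edge)
No augmenting path remains; maximum flow = 23.
By max-flow min-cut, the minimum cut capacity equals the max flow.
In the residual graph, reachable from Hall: {Hall, V, W}.
Min-cut edges: Hall→Q (5), Hall→Exit (11), W→Exit (7); capacity 5 + 11 + 7 = 23.

23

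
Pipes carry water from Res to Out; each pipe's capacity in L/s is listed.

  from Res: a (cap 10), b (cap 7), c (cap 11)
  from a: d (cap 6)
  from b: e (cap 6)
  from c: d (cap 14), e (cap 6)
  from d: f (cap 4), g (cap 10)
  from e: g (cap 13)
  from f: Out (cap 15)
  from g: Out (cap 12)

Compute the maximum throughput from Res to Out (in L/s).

Augment Res→a→d→f→Out: bottleneck 4, flow now 4.
Augment Res→a→d→g→Out: bottleneck 2, flow now 6.
Augment Res→b→e→g→Out: bottleneck 6, flow now 12.
Augment Res→c→d→g→Out: bottleneck 4, flow now 16.
No augmenting path remains; maximum flow = 16.
In the residual graph, reachable from Res: {Res, a, b, c, d, e, g}.
Min-cut edges: d→f (4), g→Out (12); capacity 4 + 12 = 16.
This cut is saturated, so no flow can exceed 16.

16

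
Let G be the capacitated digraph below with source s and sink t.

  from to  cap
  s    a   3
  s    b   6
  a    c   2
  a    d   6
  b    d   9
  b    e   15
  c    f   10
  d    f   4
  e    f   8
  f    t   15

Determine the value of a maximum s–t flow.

9

Augment s→a→c→f→t: bottleneck 2, flow now 2.
Augment s→a→d→f→t: bottleneck 1, flow now 3.
Augment s→b→d→f→t: bottleneck 3, flow now 6.
Augment s→b→e→f→t: bottleneck 3, flow now 9.
No augmenting path remains; maximum flow = 9.
In the residual graph, reachable from s: {s}.
Min-cut edges: s→a (3), s→b (6); capacity 3 + 6 = 9.
This cut is saturated, so no flow can exceed 9.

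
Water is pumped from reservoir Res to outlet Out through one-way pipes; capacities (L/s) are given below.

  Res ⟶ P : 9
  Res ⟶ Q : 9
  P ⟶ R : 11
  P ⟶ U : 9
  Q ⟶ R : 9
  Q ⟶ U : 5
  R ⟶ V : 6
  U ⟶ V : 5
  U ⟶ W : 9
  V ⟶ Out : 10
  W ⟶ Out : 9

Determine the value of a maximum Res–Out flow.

18

Augment Res→P→R→V→Out: bottleneck 6, flow now 6.
Augment Res→P→U→V→Out: bottleneck 3, flow now 9.
Augment Res→Q→U→V→Out: bottleneck 1, flow now 10.
Augment Res→Q→U→W→Out: bottleneck 4, flow now 14.
Augment Res→Q→R→P→U→W→Out: bottleneck 4, flow now 18. (uses reverse residual edge)
No augmenting path remains; maximum flow = 18.
In the residual graph, reachable from Res: {Res}.
Min-cut edges: Res→P (9), Res→Q (9); capacity 9 + 9 = 18.
This cut is saturated, so no flow can exceed 18.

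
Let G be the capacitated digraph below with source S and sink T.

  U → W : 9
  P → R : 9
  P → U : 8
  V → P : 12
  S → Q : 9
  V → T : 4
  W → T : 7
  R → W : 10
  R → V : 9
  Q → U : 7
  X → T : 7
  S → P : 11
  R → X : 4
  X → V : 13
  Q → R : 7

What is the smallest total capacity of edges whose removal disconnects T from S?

15

Augment S→P→R→V→T: bottleneck 4, flow now 4.
Augment S→P→R→W→T: bottleneck 5, flow now 9.
Augment S→P→U→W→T: bottleneck 2, flow now 11.
Augment S→Q→R→X→T: bottleneck 4, flow now 15.
No augmenting path remains; maximum flow = 15.
By max-flow min-cut, the minimum cut capacity equals the max flow.
In the residual graph, reachable from S: {S, P, Q, R, U, V, W}.
Min-cut edges: R→X (4), V→T (4), W→T (7); capacity 4 + 4 + 7 = 15.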